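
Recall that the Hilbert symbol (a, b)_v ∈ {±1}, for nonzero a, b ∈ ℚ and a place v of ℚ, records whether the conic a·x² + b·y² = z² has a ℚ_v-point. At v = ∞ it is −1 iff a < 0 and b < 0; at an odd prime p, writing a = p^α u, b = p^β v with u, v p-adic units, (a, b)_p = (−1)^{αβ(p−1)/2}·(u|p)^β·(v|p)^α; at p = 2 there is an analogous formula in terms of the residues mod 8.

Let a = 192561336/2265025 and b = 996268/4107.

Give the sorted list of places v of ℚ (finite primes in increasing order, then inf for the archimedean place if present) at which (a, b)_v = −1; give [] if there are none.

[13, 17]

Mod squares: a ≡ 46, b ≡ 15249. Check v ∈ {∞, 2, 3, 5, 7, 11, 13, 17, 23, 31, 37, 43}.
v=13: a=13^0·(≡5), b=13^1·(≡12) mod 13; (5|13)=-1, (12|13)=+1; (−1)^{0·1·6}·(-1)^1·(+1)^0 = -1.
v=23: a=23^1·(≡6), b=23^1·(≡20) mod 23; (6|23)=+1, (20|23)=-1; (−1)^{1·1·11}·(+1)^1·(-1)^1 = +1.
v=2: v_2(a)=3, v_2(b)=2; units ≡ 7, 1 (mod 8); ε·ε+αω+βω = 1·0+3·0+2·0 ≡ 0  ⇒  (a,b)_2 = +1.
v=5: a=5^-2·(≡1), b=5^0·(≡4) mod 5; (1|5)=+1, (4|5)=+1; (−1)^{-2·0·2}·(+1)^0·(+1)^-2 = +1.
v=43: a=43^-2·(≡34), b=43^0·(≡2) mod 43; (34|43)=-1, (2|43)=-1; (−1)^{-2·0·21}·(-1)^0·(-1)^-2 = +1.
v=11: a=11^2·(≡6), b=11^0·(≡5) mod 11; (6|11)=-1, (5|11)=+1; (−1)^{2·0·5}·(-1)^0·(+1)^2 = +1.
v=7: a=7^-2·(≡4), b=7^2·(≡5) mod 7; (4|7)=+1, (5|7)=-1; (−1)^{-2·2·3}·(+1)^2·(-1)^-2 = +1.
v=∞: 46 > 0 and 15249 > 0  ⇒  (a,b)_∞ = +1.
v=37: a=37^0·(≡33), b=37^-2·(≡2) mod 37; (33|37)=+1, (2|37)=-1; (−1)^{0·-2·18}·(+1)^-2·(-1)^0 = +1.
v=3: a=3^2·(≡1), b=3^-1·(≡1) mod 3; (1|3)=+1, (1|3)=+1; (−1)^{2·-1·1}·(+1)^-1·(+1)^2 = +1.
v=17: a=17^0·(≡11), b=17^1·(≡9) mod 17; (11|17)=-1, (9|17)=+1; (−1)^{0·1·8}·(-1)^1·(+1)^0 = -1.
v=31: a=31^2·(≡24), b=31^0·(≡20) mod 31; (24|31)=-1, (20|31)=+1; (−1)^{2·0·15}·(-1)^0·(+1)^2 = +1.
Ram(46, 15249) = {13, 17}; no ℚ_13-point on the conic.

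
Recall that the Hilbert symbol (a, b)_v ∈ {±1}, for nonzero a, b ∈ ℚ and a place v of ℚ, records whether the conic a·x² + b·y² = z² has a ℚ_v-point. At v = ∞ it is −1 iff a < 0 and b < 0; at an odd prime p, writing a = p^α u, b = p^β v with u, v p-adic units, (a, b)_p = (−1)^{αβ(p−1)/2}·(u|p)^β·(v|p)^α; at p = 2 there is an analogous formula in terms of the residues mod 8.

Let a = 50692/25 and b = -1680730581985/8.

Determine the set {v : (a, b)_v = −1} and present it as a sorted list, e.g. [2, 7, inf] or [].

[5, 7, 13, 19, 23, 29]

Mod squares: a ≡ 12673, b ≡ -20930. Check v ∈ {∞, 2, 5, 7, 13, 19, 23, 29}.
v=19: a=19^1·(≡14), b=19^2·(≡2) mod 19; (14|19)=-1, (2|19)=-1; (−1)^{1·2·9}·(-1)^2·(-1)^1 = -1.
v=5: a=5^-2·(≡2), b=5^1·(≡1) mod 5; (2|5)=-1, (1|5)=+1; (−1)^{-2·1·2}·(-1)^1·(+1)^-2 = -1.
v=29: a=29^1·(≡27), b=29^2·(≡2) mod 29; (27|29)=-1, (2|29)=-1; (−1)^{1·2·14}·(-1)^2·(-1)^1 = -1.
v=2: v_2(a)=2, v_2(b)=-3; units ≡ 1, 7 (mod 8); ε·ε+αω+βω = 0·1+2·0+-3·0 ≡ 0  ⇒  (a,b)_2 = +1.
v=13: a=13^0·(≡8), b=13^1·(≡7) mod 13; (8|13)=-1, (7|13)=-1; (−1)^{0·1·6}·(-1)^1·(-1)^0 = -1.
v=∞: 12673 > 0 and -20930 < 0  ⇒  (a,b)_∞ = +1.
v=23: a=23^1·(≡21), b=23^3·(≡15) mod 23; (21|23)=-1, (15|23)=-1; (−1)^{1·3·11}·(-1)^3·(-1)^1 = -1.
v=7: a=7^0·(≡3), b=7^1·(≡6) mod 7; (3|7)=-1, (6|7)=-1; (−1)^{0·1·3}·(-1)^1·(-1)^0 = -1.
(12673, -20930 / ℚ) ramifies at {5, 7, 13, 19, 23, 29}: a division algebra.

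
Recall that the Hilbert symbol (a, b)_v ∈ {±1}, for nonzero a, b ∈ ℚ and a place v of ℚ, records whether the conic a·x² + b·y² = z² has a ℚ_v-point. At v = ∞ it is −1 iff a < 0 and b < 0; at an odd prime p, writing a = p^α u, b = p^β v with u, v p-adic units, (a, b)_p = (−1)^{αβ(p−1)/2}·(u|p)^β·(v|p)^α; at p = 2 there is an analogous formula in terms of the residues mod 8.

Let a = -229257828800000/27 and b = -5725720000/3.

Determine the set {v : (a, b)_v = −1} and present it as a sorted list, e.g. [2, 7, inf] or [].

Mod squares: a ≡ -4290, b ≡ -21. Check v ∈ {∞, 2, 3, 5, 7, 11, 13}.
v=11: a=11^3·(≡7), b=11^2·(≡3) mod 11; (7|11)=-1, (3|11)=+1; (−1)^{3·2·5}·(-1)^2·(+1)^3 = +1.
v=5: a=5^5·(≡2), b=5^4·(≡1) mod 5; (2|5)=-1, (1|5)=+1; (−1)^{5·4·2}·(-1)^4·(+1)^5 = +1.
v=13: a=13^3·(≡11), b=13^2·(≡5) mod 13; (11|13)=-1, (5|13)=-1; (−1)^{3·2·6}·(-1)^2·(-1)^3 = -1.
v=2: v_2(a)=9, v_2(b)=6; units ≡ 7, 3 (mod 8); ε·ε+αω+βω = 1·1+9·1+6·0 ≡ 0  ⇒  (a,b)_2 = +1.
v=7: a=7^2·(≡4), b=7^1·(≡1) mod 7; (4|7)=+1, (1|7)=+1; (−1)^{2·1·3}·(+1)^1·(+1)^2 = +1.
v=∞: -4290 < 0 and -21 < 0  ⇒  (a,b)_∞ = -1.
v=3: a=3^-3·(≡1), b=3^-1·(≡2) mod 3; (1|3)=+1, (2|3)=-1; (−1)^{-3·-1·1}·(+1)^-1·(-1)^-3 = +1.
(-4290, -21 / ℚ) ramifies at {13, ∞}: a division algebra.

[13, inf]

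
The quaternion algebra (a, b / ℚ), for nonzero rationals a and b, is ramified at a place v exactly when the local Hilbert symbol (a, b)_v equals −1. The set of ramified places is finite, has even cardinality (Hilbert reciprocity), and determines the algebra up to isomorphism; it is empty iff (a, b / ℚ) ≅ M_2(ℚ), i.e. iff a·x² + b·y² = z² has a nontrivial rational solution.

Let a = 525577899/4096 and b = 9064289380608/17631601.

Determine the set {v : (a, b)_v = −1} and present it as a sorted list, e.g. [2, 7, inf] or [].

(a, b) ≡ (8211, 155617) mod (ℚ^×)²; places V = {2, 3, 7, 11, 13, 17, 19, 23, 43, 47, 53, ∞}.
(a,b)_11: α=2, u≡4; β=1, v≡9 (mod 11); (4|11)=+1, (9|11)=+1; sign (−1)^0·+1^1·+1^2 = +1.
(a,b)_∞: sgn(8211)=+, sgn(155617)=+, so +1.
(a,b)_17: α=1, u≡6; β=-2, v≡13 (mod 17); (6|17)=-1, (13|17)=+1; sign (−1)^0·-1^-2·+1^1 = +1.
(a,b)_7: α=1, u≡4; β=1, v≡3 (mod 7); (4|7)=+1, (3|7)=-1; sign (−1)^1·+1^1·-1^1 = +1.
(a,b)_43: α=0, u≡15; β=1, v≡12 (mod 43); (15|43)=+1, (12|43)=-1; sign (−1)^0·+1^1·-1^0 = +1.
(a,b)_3: α=1, u≡1; β=4, v≡1 (mod 3); (1|3)=+1, (1|3)=+1; sign (−1)^0·+1^4·+1^1 = +1.
(a,b)_53: α=0, u≡4; β=2, v≡24 (mod 53); (4|53)=+1, (24|53)=+1; sign (−1)^0·+1^2·+1^0 = +1.
(a,b)_2: α=-12, β=8; u≡3, v≡1 (mod 8); ε(u)ε(v)=1·0, αω(v)=-12·0, βω(u)=8·1; sum ≡ 0  ⇒  +1.
(a,b)_47: α=0, u≡10; β=1, v≡42 (mod 47); (10|47)=-1, (42|47)=+1; sign (−1)^0·-1^1·+1^0 = -1.
(a,b)_23: α=3, u≡13; β=0, v≡21 (mod 23); (13|23)=+1, (21|23)=-1; sign (−1)^0·+1^0·-1^3 = -1.
(a,b)_19: α=0, u≡15; β=-2, v≡16 (mod 19); (15|19)=-1, (16|19)=+1; sign (−1)^0·-1^-2·+1^0 = +1.
(a,b)_13: α=0, u≡2; β=-2, v≡5 (mod 13); (2|13)=-1, (5|13)=-1; sign (−1)^0·-1^-2·-1^0 = +1.
(8211, 155617 / ℚ) ramifies at {23, 47}: a division algebra.

[23, 47]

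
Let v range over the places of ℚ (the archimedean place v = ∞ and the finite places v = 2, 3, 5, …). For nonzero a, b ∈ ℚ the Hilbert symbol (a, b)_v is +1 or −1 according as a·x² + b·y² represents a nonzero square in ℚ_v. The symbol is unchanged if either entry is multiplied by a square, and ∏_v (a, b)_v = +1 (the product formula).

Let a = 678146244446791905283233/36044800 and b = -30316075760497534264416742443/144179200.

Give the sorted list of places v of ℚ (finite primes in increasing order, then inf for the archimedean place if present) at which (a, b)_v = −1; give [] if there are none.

(a, b) ≡ (60214, -66) mod (ℚ^×)²; places V = {2, 3, 5, 7, 11, 17, 23, ∞}.
(a,b)_23: α=5, u≡11; β=6, v≡12 (mod 23); (11|23)=-1, (12|23)=+1; sign (−1)^0·-1^6·+1^5 = +1.
(a,b)_2: α=-17, β=-19; u≡3, v≡7 (mod 8); ε(u)ε(v)=1·1, αω(v)=-17·0, βω(u)=-19·1; sum ≡ 0  ⇒  +1.
(a,b)_5: α=-2, u≡4; β=-2, v≡4 (mod 5); (4|5)=+1, (4|5)=+1; sign (−1)^0·+1^-2·+1^-2 = +1.
(a,b)_7: α=9, u≡3; β=12, v≡2 (mod 7); (3|7)=-1, (2|7)=+1; sign (−1)^0·-1^12·+1^9 = +1.
(a,b)_17: α=3, u≡7; β=4, v≡15 (mod 17); (7|17)=-1, (15|17)=+1; sign (−1)^0·-1^4·+1^3 = +1.
(a,b)_3: α=12, u≡1; β=11, v≡2 (mod 3); (1|3)=+1, (2|3)=-1; sign (−1)^0·+1^11·-1^12 = +1.
(a,b)_∞: sgn(60214)=+, sgn(-66)=−, so +1.
(a,b)_11: α=-1, u≡2; β=-1, v≡9 (mod 11); (2|11)=-1, (9|11)=+1; sign (−1)^1·-1^-1·+1^-1 = +1.
Every local symbol is +1, so the conic 60214·x² + -66·y² = z² has ℚ_v-points for all v and hence a ℚ-point; (a, b / ℚ) ≅ M_2(ℚ).

[]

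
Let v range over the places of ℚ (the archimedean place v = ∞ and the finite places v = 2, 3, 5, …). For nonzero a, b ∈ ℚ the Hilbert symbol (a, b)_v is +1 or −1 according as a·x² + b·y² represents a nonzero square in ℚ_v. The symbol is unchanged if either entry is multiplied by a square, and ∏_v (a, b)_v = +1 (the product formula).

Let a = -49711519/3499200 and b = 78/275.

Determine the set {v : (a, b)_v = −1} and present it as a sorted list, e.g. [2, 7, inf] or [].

[2, 13]

(a, b) ≡ (-7293, 858) mod (ℚ^×)²; places V = {2, 3, 5, 11, 13, 17, ∞}.
(a,b)_∞: sgn(-7293)=−, sgn(858)=+, so +1.
(a,b)_11: α=3, u≡7; β=-1, v≡4 (mod 11); (7|11)=-1, (4|11)=+1; sign (−1)^1·-1^-1·+1^3 = +1.
(a,b)_3: α=-7, u≡2; β=1, v≡1 (mod 3); (2|3)=-1, (1|3)=+1; sign (−1)^1·-1^1·+1^-7 = +1.
(a,b)_5: α=-2, u≡2; β=-2, v≡3 (mod 5); (2|5)=-1, (3|5)=-1; sign (−1)^0·-1^-2·-1^-2 = +1.
(a,b)_2: α=-6, β=1; u≡3, v≡5 (mod 8); ε(u)ε(v)=1·0, αω(v)=-6·1, βω(u)=1·1; sum ≡ 1  ⇒  -1.
(a,b)_13: α=3, u≡2; β=1, v≡3 (mod 13); (2|13)=-1, (3|13)=+1; sign (−1)^0·-1^1·+1^3 = -1.
(a,b)_17: α=1, u≡13; β=0, v≡9 (mod 17); (13|17)=+1, (9|17)=+1; sign (−1)^0·+1^0·+1^1 = +1.
Ram(-7293, 858) = {2, 13}; no ℚ_2-point on the conic.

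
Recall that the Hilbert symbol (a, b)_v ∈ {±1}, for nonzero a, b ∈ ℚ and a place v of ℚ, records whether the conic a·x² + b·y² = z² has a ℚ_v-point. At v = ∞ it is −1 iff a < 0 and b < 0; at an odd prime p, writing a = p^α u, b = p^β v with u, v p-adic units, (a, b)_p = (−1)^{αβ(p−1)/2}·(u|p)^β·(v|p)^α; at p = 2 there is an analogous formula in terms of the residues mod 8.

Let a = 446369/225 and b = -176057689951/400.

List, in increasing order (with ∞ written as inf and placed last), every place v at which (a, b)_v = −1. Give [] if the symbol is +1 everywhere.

[17, 31]

Mod squares: a ≡ 3689, b ≡ -31. Check v ∈ {∞, 2, 3, 5, 7, 11, 13, 17, 31}.
v=2: v_2(a)=0, v_2(b)=-4; units ≡ 1, 1 (mod 8); ε·ε+αω+βω = 0·0+0·0+-4·0 ≡ 0  ⇒  (a,b)_2 = +1.
v=5: a=5^-2·(≡1), b=5^-2·(≡4) mod 5; (1|5)=+1, (4|5)=+1; (−1)^{-2·-2·2}·(+1)^-2·(+1)^-2 = +1.
v=31: a=31^1·(≡29), b=31^3·(≡15) mod 31; (29|31)=-1, (15|31)=-1; (−1)^{1·3·15}·(-1)^3·(-1)^1 = -1.
v=17: a=17^1·(≡15), b=17^2·(≡11) mod 17; (15|17)=+1, (11|17)=-1; (−1)^{1·2·8}·(+1)^2·(-1)^1 = -1.
v=11: a=11^2·(≡3), b=11^2·(≡2) mod 11; (3|11)=+1, (2|11)=-1; (−1)^{2·2·5}·(+1)^2·(-1)^2 = +1.
v=3: a=3^-2·(≡2), b=3^0·(≡2) mod 3; (2|3)=-1, (2|3)=-1; (−1)^{-2·0·1}·(-1)^0·(-1)^-2 = +1.
v=7: a=7^1·(≡4), b=7^0·(≡4) mod 7; (4|7)=+1, (4|7)=+1; (−1)^{1·0·3}·(+1)^0·(+1)^1 = +1.
v=∞: 3689 > 0 and -31 < 0  ⇒  (a,b)_∞ = +1.
v=13: a=13^0·(≡10), b=13^2·(≡6) mod 13; (10|13)=+1, (6|13)=-1; (−1)^{0·2·6}·(+1)^2·(-1)^0 = +1.
|Ram(3689, -31)| = 2, even; anisotropic at {17, 31}.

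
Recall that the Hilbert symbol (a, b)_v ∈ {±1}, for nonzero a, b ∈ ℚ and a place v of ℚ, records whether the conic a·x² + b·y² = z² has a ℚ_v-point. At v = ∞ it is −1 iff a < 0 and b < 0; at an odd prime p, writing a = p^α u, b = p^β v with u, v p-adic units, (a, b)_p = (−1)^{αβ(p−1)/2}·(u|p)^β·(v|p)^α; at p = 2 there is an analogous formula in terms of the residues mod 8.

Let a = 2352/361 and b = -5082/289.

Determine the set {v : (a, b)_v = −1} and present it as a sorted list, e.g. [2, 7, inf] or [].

Mod squares: a ≡ 3, b ≡ -42. Check v ∈ {∞, 2, 3, 7, 11, 17, 19}.
v=2: v_2(a)=4, v_2(b)=1; units ≡ 3, 3 (mod 8); ε·ε+αω+βω = 1·1+4·1+1·1 ≡ 0  ⇒  (a,b)_2 = +1.
v=19: a=19^-2·(≡15), b=19^0·(≡12) mod 19; (15|19)=-1, (12|19)=-1; (−1)^{-2·0·9}·(-1)^0·(-1)^-2 = +1.
v=7: a=7^2·(≡5), b=7^1·(≡1) mod 7; (5|7)=-1, (1|7)=+1; (−1)^{2·1·3}·(-1)^1·(+1)^2 = -1.
v=17: a=17^0·(≡10), b=17^-2·(≡1) mod 17; (10|17)=-1, (1|17)=+1; (−1)^{0·-2·8}·(-1)^-2·(+1)^0 = +1.
v=11: a=11^0·(≡1), b=11^2·(≡8) mod 11; (1|11)=+1, (8|11)=-1; (−1)^{0·2·5}·(+1)^2·(-1)^0 = +1.
v=3: a=3^1·(≡1), b=3^1·(≡1) mod 3; (1|3)=+1, (1|3)=+1; (−1)^{1·1·1}·(+1)^1·(+1)^1 = -1.
v=∞: 3 > 0 and -42 < 0  ⇒  (a,b)_∞ = +1.
(3, -42 / ℚ) ramifies at {3, 7}: a division algebra.

[3, 7]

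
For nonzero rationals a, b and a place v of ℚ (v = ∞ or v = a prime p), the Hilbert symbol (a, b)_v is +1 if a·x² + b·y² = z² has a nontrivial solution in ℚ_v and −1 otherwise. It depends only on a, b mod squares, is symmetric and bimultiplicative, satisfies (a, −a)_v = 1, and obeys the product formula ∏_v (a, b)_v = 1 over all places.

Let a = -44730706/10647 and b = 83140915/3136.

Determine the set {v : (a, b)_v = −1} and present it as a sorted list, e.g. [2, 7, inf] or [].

Mod squares: a ≡ -238, b ≡ 715. Check v ∈ {∞, 2, 3, 5, 7, 11, 13, 17, 31, 37}.
v=∞: -238 < 0 and 715 > 0  ⇒  (a,b)_∞ = +1.
v=7: a=7^-1·(≡4), b=7^-2·(≡4) mod 7; (4|7)=+1, (4|7)=+1; (−1)^{-1·-2·3}·(+1)^-2·(+1)^-1 = +1.
v=31: a=31^2·(≡10), b=31^2·(≡5) mod 31; (10|31)=+1, (5|31)=+1; (−1)^{2·2·15}·(+1)^2·(+1)^2 = +1.
v=13: a=13^-2·(≡10), b=13^1·(≡9) mod 13; (10|13)=+1, (9|13)=+1; (−1)^{-2·1·6}·(+1)^1·(+1)^-2 = +1.
v=37: a=37^2·(≡25), b=37^0·(≡1) mod 37; (25|37)=+1, (1|37)=+1; (−1)^{2·0·18}·(+1)^0·(+1)^2 = +1.
v=11: a=11^0·(≡9), b=11^3·(≡7) mod 11; (9|11)=+1, (7|11)=-1; (−1)^{0·3·5}·(+1)^3·(-1)^0 = +1.
v=2: v_2(a)=1, v_2(b)=-6; units ≡ 1, 3 (mod 8); ε·ε+αω+βω = 0·1+1·1+-6·0 ≡ 1  ⇒  (a,b)_2 = -1.
v=17: a=17^1·(≡5), b=17^0·(≡15) mod 17; (5|17)=-1, (15|17)=+1; (−1)^{1·0·8}·(-1)^0·(+1)^1 = +1.
v=3: a=3^-2·(≡2), b=3^0·(≡1) mod 3; (2|3)=-1, (1|3)=+1; (−1)^{-2·0·1}·(-1)^0·(+1)^-2 = +1.
v=5: a=5^0·(≡2), b=5^1·(≡3) mod 5; (2|5)=-1, (3|5)=-1; (−1)^{0·1·2}·(-1)^1·(-1)^0 = -1.
|Ram(-238, 715)| = 2, even; anisotropic at {2, 5}.

[2, 5]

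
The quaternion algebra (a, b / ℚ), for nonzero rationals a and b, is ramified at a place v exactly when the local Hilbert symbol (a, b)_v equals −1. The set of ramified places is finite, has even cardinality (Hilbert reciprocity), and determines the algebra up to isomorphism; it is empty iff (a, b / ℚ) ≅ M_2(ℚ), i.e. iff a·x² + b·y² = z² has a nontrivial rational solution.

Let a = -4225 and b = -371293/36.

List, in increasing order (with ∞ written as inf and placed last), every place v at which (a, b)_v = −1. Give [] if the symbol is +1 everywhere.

[2, inf]

(a, b) ≡ (-1, -13) mod (ℚ^×)²; places V = {2, 3, 5, 13, ∞}.
(a,b)_2: α=0, β=-2; u≡7, v≡3 (mod 8); ε(u)ε(v)=1·1, αω(v)=0·1, βω(u)=-2·0; sum ≡ 1  ⇒  -1.
(a,b)_13: α=2, u≡1; β=5, v≡9 (mod 13); (1|13)=+1, (9|13)=+1; sign (−1)^0·+1^5·+1^2 = +1.
(a,b)_3: α=0, u≡2; β=-2, v≡2 (mod 3); (2|3)=-1, (2|3)=-1; sign (−1)^0·-1^-2·-1^0 = +1.
(a,b)_∞: sgn(-1)=−, sgn(-13)=−, so -1.
(a,b)_5: α=2, u≡1; β=0, v≡2 (mod 5); (1|5)=+1, (2|5)=-1; sign (−1)^0·+1^0·-1^2 = +1.
Ram(-1, -13) = {2, ∞}; no ℚ_2-point on the conic.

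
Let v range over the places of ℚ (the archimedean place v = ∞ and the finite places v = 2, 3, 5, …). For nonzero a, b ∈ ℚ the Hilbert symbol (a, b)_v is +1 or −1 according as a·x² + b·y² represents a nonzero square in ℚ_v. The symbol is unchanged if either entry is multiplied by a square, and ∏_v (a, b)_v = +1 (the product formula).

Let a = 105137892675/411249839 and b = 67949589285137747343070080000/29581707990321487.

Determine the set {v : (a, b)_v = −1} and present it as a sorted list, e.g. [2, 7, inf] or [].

[17, 29]

(a, b) ≡ (79373, 4669) mod (ℚ^×)²; places V = {2, 3, 5, 7, 11, 13, 17, 23, 29, 31, ∞}.
(a,b)_17: α=-1, u≡11; β=-4, v≡5 (mod 17); (11|17)=-1, (5|17)=-1; sign (−1)^0·-1^-4·-1^-1 = -1.
(a,b)_31: α=2, u≡12; β=4, v≡7 (mod 31); (12|31)=-1, (7|31)=+1; sign (−1)^0·-1^4·+1^2 = +1.
(a,b)_3: α=8, u≡2; β=18, v≡1 (mod 3); (2|3)=-1, (1|3)=+1; sign (−1)^0·-1^18·+1^8 = +1.
(a,b)_11: α=-2, u≡2; β=-6, v≡3 (mod 11); (2|11)=-1, (3|11)=+1; sign (−1)^0·-1^-6·+1^-2 = +1.
(a,b)_29: α=1, u≡12; β=3, v≡13 (mod 29); (12|29)=-1, (13|29)=+1; sign (−1)^0·-1^3·+1^1 = -1.
(a,b)_∞: sgn(79373)=+, sgn(4669)=+, so +1.
(a,b)_5: α=2, u≡3; β=4, v≡4 (mod 5); (3|5)=-1, (4|5)=+1; sign (−1)^0·-1^4·+1^2 = +1.
(a,b)_23: α=1, u≡3; β=3, v≡21 (mod 23); (3|23)=+1, (21|23)=-1; sign (−1)^1·+1^3·-1^1 = +1.
(a,b)_13: α=-4, u≡11; β=-4, v≡8 (mod 13); (11|13)=-1, (8|13)=-1; sign (−1)^0·-1^-4·-1^-4 = +1.
(a,b)_7: α=-1, u≡3; β=-1, v≡4 (mod 7); (3|7)=-1, (4|7)=+1; sign (−1)^1·-1^-1·+1^-1 = +1.
(a,b)_2: α=0, β=10; u≡5, v≡5 (mod 8); ε(u)ε(v)=0·0, αω(v)=0·1, βω(u)=10·1; sum ≡ 0  ⇒  +1.
|Ram(79373, 4669)| = 2, even; anisotropic at {17, 29}.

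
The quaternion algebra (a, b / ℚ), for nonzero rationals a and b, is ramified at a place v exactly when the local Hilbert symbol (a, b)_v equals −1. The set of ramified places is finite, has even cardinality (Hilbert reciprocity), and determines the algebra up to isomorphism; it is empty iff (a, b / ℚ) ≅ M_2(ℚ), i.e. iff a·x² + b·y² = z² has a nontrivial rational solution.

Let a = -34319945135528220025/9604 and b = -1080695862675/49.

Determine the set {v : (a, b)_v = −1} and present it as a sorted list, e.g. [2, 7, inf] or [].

Mod squares: a ≡ -28249, b ≡ -16907. Check v ∈ {∞, 2, 3, 5, 7, 11, 13, 29, 41, 53}.
v=∞: -28249 < 0 and -16907 < 0  ⇒  (a,b)_∞ = -1.
v=2: v_2(a)=-2, v_2(b)=0; units ≡ 7, 5 (mod 8); ε·ε+αω+βω = 1·0+-2·1+0·0 ≡ 0  ⇒  (a,b)_2 = +1.
v=53: a=53^1·(≡5), b=53^1·(≡16) mod 53; (5|53)=-1, (16|53)=+1; (−1)^{1·1·26}·(-1)^1·(+1)^1 = -1.
v=29: a=29^2·(≡27), b=29^1·(≡27) mod 29; (27|29)=-1, (27|29)=-1; (−1)^{2·1·14}·(-1)^1·(-1)^2 = -1.
v=3: a=3^0·(≡2), b=3^2·(≡1) mod 3; (2|3)=-1, (1|3)=+1; (−1)^{0·2·1}·(-1)^2·(+1)^0 = +1.
v=41: a=41^5·(≡23), b=41^2·(≡38) mod 41; (23|41)=+1, (38|41)=-1; (−1)^{5·2·20}·(+1)^2·(-1)^5 = -1.
v=7: a=7^-4·(≡6), b=7^-2·(≡5) mod 7; (6|7)=-1, (5|7)=-1; (−1)^{-4·-2·3}·(-1)^-2·(-1)^-4 = +1.
v=5: a=5^2·(≡1), b=5^2·(≡2) mod 5; (1|5)=+1, (2|5)=-1; (−1)^{2·2·2}·(+1)^2·(-1)^2 = +1.
v=13: a=13^3·(≡6), b=13^2·(≡7) mod 13; (6|13)=-1, (7|13)=-1; (−1)^{3·2·6}·(-1)^2·(-1)^3 = -1.
v=11: a=11^2·(≡2), b=11^1·(≡9) mod 11; (2|11)=-1, (9|11)=+1; (−1)^{2·1·5}·(-1)^1·(+1)^2 = -1.
(-28249, -16907 / ℚ) ramifies at {11, 13, 29, 41, 53, ∞}: a division algebra.

[11, 13, 29, 41, 53, inf]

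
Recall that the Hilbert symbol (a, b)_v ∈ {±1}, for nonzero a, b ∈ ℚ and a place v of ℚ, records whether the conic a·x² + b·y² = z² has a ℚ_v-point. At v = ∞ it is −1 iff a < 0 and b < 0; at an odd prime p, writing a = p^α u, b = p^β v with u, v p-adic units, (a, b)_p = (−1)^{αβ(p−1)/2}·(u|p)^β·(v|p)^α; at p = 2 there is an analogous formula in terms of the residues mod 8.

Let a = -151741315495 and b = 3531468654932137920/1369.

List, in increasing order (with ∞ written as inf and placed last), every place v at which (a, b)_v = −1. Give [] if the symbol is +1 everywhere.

Mod squares: a ≡ -525056455, b ≡ 707455. Check v ∈ {∞, 2, 3, 5, 7, 11, 13, 17, 29, 31, 37, 41}.
v=17: a=17^2·(≡3), b=17^1·(≡4) mod 17; (3|17)=-1, (4|17)=+1; (−1)^{2·1·8}·(-1)^1·(+1)^2 = -1.
v=∞: -525056455 < 0 and 707455 > 0  ⇒  (a,b)_∞ = +1.
v=3: a=3^0·(≡2), b=3^4·(≡1) mod 3; (2|3)=-1, (1|3)=+1; (−1)^{0·4·1}·(-1)^4·(+1)^0 = +1.
v=5: a=5^1·(≡1), b=5^1·(≡1) mod 5; (1|5)=+1, (1|5)=+1; (−1)^{1·1·2}·(+1)^1·(+1)^1 = +1.
v=37: a=37^1·(≡32), b=37^-2·(≡19) mod 37; (32|37)=-1, (19|37)=-1; (−1)^{1·-2·18}·(-1)^-2·(-1)^1 = -1.
v=13: a=13^0·(≡10), b=13^2·(≡6) mod 13; (10|13)=+1, (6|13)=-1; (−1)^{0·2·6}·(+1)^2·(-1)^0 = +1.
v=2: v_2(a)=0, v_2(b)=6; units ≡ 1, 7 (mod 8); ε·ε+αω+βω = 0·1+0·0+6·0 ≡ 0  ⇒  (a,b)_2 = +1.
v=7: a=7^1·(≡2), b=7^3·(≡3) mod 7; (2|7)=+1, (3|7)=-1; (−1)^{1·3·3}·(+1)^3·(-1)^1 = +1.
v=31: a=31^1·(≡7), b=31^2·(≡1) mod 31; (7|31)=+1, (1|31)=+1; (−1)^{1·2·15}·(+1)^2·(+1)^1 = +1.
v=29: a=29^1·(≡28), b=29^1·(≡22) mod 29; (28|29)=+1, (22|29)=+1; (−1)^{1·1·14}·(+1)^1·(+1)^1 = +1.
v=11: a=11^1·(≡4), b=11^2·(≡4) mod 11; (4|11)=+1, (4|11)=+1; (−1)^{1·2·5}·(+1)^2·(+1)^1 = +1.
v=41: a=41^1·(≡26), b=41^1·(≡3) mod 41; (26|41)=-1, (3|41)=-1; (−1)^{1·1·20}·(-1)^1·(-1)^1 = +1.
|Ram(-525056455, 707455)| = 2, even; anisotropic at {17, 37}.

[17, 37]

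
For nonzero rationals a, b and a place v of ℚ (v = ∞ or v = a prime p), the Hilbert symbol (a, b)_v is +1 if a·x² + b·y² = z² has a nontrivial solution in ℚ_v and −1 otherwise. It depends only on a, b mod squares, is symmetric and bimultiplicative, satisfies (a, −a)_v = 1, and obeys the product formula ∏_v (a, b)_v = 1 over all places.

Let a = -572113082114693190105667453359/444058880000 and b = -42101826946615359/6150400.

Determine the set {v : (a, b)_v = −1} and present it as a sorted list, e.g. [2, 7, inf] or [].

[3, 11, 23, inf]

Mod squares: a ≡ -1518, b ≡ -231. Check v ∈ {∞, 2, 3, 5, 7, 11, 19, 23, 31}.
v=3: a=3^5·(≡1), b=3^5·(≡1) mod 3; (1|3)=+1, (1|3)=+1; (−1)^{5·5·1}·(+1)^5·(+1)^5 = -1.
v=31: a=31^-2·(≡19), b=31^-2·(≡11) mod 31; (19|31)=+1, (11|31)=-1; (−1)^{-2·-2·15}·(+1)^-2·(-1)^-2 = +1.
v=∞: -1518 < 0 and -231 < 0  ⇒  (a,b)_∞ = -1.
v=23: a=23^3·(≡13), b=23^2·(≡14) mod 23; (13|23)=+1, (14|23)=-1; (−1)^{3·2·11}·(+1)^2·(-1)^3 = -1.
v=7: a=7^14·(≡4), b=7^5·(≡1) mod 7; (4|7)=+1, (1|7)=+1; (−1)^{14·5·3}·(+1)^5·(+1)^14 = +1.
v=5: a=5^-4·(≡2), b=5^-2·(≡1) mod 5; (2|5)=-1, (1|5)=+1; (−1)^{-4·-2·2}·(-1)^-2·(+1)^-4 = +1.
v=2: v_2(a)=-11, v_2(b)=-8; units ≡ 1, 1 (mod 8); ε·ε+αω+βω = 0·0+-11·0+-8·0 ≡ 0  ⇒  (a,b)_2 = +1.
v=11: a=11^11·(≡3), b=11^7·(≡4) mod 11; (3|11)=+1, (4|11)=+1; (−1)^{11·7·5}·(+1)^7·(+1)^11 = -1.
v=19: a=19^-2·(≡15), b=19^0·(≡6) mod 19; (15|19)=-1, (6|19)=+1; (−1)^{-2·0·9}·(-1)^0·(+1)^-2 = +1.
|Ram(-1518, -231)| = 4, even; anisotropic at {3, 11, 23, ∞}.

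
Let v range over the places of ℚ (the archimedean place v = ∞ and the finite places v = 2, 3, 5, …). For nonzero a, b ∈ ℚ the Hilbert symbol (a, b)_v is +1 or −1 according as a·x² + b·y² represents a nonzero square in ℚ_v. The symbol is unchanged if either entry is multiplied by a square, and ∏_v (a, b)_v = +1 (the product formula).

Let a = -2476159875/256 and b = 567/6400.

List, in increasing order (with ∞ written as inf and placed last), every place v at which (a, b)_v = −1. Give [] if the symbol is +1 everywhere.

(a, b) ≡ (-24955, 7) mod (ℚ^×)²; places V = {2, 3, 5, 7, 23, 31, ∞}.
(a,b)_∞: sgn(-24955)=−, sgn(7)=+, so +1.
(a,b)_7: α=3, u≡6; β=1, v≡2 (mod 7); (6|7)=-1, (2|7)=+1; sign (−1)^1·-1^1·+1^3 = +1.
(a,b)_31: α=1, u≡7; β=0, v≡25 (mod 31); (7|31)=+1, (25|31)=+1; sign (−1)^0·+1^0·+1^1 = +1.
(a,b)_5: α=3, u≡1; β=-2, v≡2 (mod 5); (1|5)=+1, (2|5)=-1; sign (−1)^0·+1^-2·-1^3 = -1.
(a,b)_3: α=4, u≡2; β=4, v≡1 (mod 3); (2|3)=-1, (1|3)=+1; sign (−1)^0·-1^4·+1^4 = +1.
(a,b)_23: α=1, u≡19; β=0, v≡14 (mod 23); (19|23)=-1, (14|23)=-1; sign (−1)^0·-1^0·-1^1 = -1.
(a,b)_2: α=-8, β=-8; u≡5, v≡7 (mod 8); ε(u)ε(v)=0·1, αω(v)=-8·0, βω(u)=-8·1; sum ≡ 0  ⇒  +1.
|Ram(-24955, 7)| = 2, even; anisotropic at {5, 23}.

[5, 23]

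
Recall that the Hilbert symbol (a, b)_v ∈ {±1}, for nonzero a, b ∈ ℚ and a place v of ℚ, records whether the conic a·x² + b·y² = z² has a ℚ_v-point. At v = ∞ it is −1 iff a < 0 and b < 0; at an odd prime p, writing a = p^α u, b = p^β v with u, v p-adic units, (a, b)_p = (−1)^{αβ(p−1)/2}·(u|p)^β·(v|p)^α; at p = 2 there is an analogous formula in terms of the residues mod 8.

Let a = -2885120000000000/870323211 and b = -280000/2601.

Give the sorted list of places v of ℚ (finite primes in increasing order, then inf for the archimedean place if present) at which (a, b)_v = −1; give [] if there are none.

[3, 7, 17, inf]

Mod squares: a ≡ -1173, b ≡ -7. Check v ∈ {∞, 2, 3, 5, 7, 17, 23}.
v=23: a=23^1·(≡16), b=23^0·(≡1) mod 23; (16|23)=+1, (1|23)=+1; (−1)^{1·0·11}·(+1)^0·(+1)^1 = +1.
v=17: a=17^-3·(≡1), b=17^-2·(≡14) mod 17; (1|17)=+1, (14|17)=-1; (−1)^{-3·-2·8}·(+1)^-2·(-1)^-3 = -1.
v=2: v_2(a)=18, v_2(b)=6; units ≡ 3, 1 (mod 8); ε·ε+αω+βω = 1·0+18·0+6·1 ≡ 0  ⇒  (a,b)_2 = +1.
v=∞: -1173 < 0 and -7 < 0  ⇒  (a,b)_∞ = -1.
v=5: a=5^10·(≡2), b=5^4·(≡2) mod 5; (2|5)=-1, (2|5)=-1; (−1)^{10·4·2}·(-1)^4·(-1)^10 = +1.
v=3: a=3^-11·(≡2), b=3^-2·(≡2) mod 3; (2|3)=-1, (2|3)=-1; (−1)^{-11·-2·1}·(-1)^-2·(-1)^-11 = -1.
v=7: a=7^2·(≡5), b=7^1·(≡3) mod 7; (5|7)=-1, (3|7)=-1; (−1)^{2·1·3}·(-1)^1·(-1)^2 = -1.
(-1173, -7 / ℚ) ramifies at {3, 7, 17, ∞}: a division algebra.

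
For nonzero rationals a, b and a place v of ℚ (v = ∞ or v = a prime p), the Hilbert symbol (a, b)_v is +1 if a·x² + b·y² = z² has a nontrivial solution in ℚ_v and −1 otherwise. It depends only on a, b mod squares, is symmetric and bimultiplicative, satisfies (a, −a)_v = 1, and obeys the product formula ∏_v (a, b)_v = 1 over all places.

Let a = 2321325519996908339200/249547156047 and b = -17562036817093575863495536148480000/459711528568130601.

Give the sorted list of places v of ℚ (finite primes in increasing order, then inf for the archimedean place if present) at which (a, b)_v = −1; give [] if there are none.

[13, 31]

Mod squares: a ≡ 95914, b ≡ -713. Check v ∈ {∞, 2, 3, 5, 7, 11, 13, 17, 19, 23, 31, 37, 41}.
v=13: a=13^1·(≡6), b=13^2·(≡2) mod 13; (6|13)=-1, (2|13)=-1; (−1)^{1·2·6}·(-1)^2·(-1)^1 = -1.
v=37: a=37^-2·(≡25), b=37^-2·(≡34) mod 37; (25|37)=+1, (34|37)=+1; (−1)^{-2·-2·18}·(+1)^-2·(+1)^-2 = +1.
v=31: a=31^3·(≡7), b=31^5·(≡4) mod 31; (7|31)=+1, (4|31)=+1; (−1)^{3·5·15}·(+1)^5·(+1)^3 = -1.
v=2: v_2(a)=17, v_2(b)=26; units ≡ 5, 7 (mod 8); ε·ε+αω+βω = 0·1+17·0+26·1 ≡ 0  ⇒  (a,b)_2 = +1.
v=7: a=7^-3·(≡5), b=7^-4·(≡1) mod 7; (5|7)=-1, (1|7)=+1; (−1)^{-3·-4·3}·(-1)^-4·(+1)^-3 = +1.
v=41: a=41^2·(≡13), b=41^2·(≡16) mod 41; (13|41)=-1, (16|41)=+1; (−1)^{2·2·20}·(-1)^2·(+1)^2 = +1.
v=19: a=19^0·(≡14), b=19^-2·(≡9) mod 19; (14|19)=-1, (9|19)=+1; (−1)^{0·-2·9}·(-1)^-2·(+1)^0 = +1.
v=17: a=17^1·(≡8), b=17^2·(≡1) mod 17; (8|17)=+1, (1|17)=+1; (−1)^{1·2·8}·(+1)^2·(+1)^1 = +1.
v=23: a=23^2·(≡2), b=23^3·(≡20) mod 23; (2|23)=+1, (20|23)=-1; (−1)^{2·3·11}·(+1)^3·(-1)^2 = +1.
v=5: a=5^2·(≡4), b=5^4·(≡2) mod 5; (4|5)=+1, (2|5)=-1; (−1)^{2·4·2}·(+1)^4·(-1)^2 = +1.
v=11: a=11^2·(≡3), b=11^4·(≡2) mod 11; (3|11)=+1, (2|11)=-1; (−1)^{2·4·5}·(+1)^4·(-1)^2 = +1.
v=∞: 95914 > 0 and -713 < 0  ⇒  (a,b)_∞ = +1.
v=3: a=3^-12·(≡1), b=3^-18·(≡1) mod 3; (1|3)=+1, (1|3)=+1; (−1)^{-12·-18·1}·(+1)^-18·(+1)^-12 = +1.
(95914, -713 / ℚ) ramifies at {13, 31}: a division algebra.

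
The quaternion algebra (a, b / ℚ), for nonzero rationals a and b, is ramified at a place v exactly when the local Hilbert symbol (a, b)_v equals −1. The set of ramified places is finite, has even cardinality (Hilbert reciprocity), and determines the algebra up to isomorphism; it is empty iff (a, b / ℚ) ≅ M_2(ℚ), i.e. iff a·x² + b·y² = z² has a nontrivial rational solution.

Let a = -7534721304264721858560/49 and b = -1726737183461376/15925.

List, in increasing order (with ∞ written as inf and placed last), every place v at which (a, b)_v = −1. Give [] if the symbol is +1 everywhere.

Mod squares: a ≡ -5890, b ≡ -96577. Check v ∈ {∞, 2, 3, 5, 7, 13, 17, 19, 23, 31}.
v=5: a=5^1·(≡2), b=5^-2·(≡2) mod 5; (2|5)=-1, (2|5)=-1; (−1)^{1·-2·2}·(-1)^-2·(-1)^1 = -1.
v=17: a=17^2·(≡4), b=17^1·(≡5) mod 17; (4|17)=+1, (5|17)=-1; (−1)^{2·1·8}·(+1)^1·(-1)^2 = +1.
v=2: v_2(a)=15, v_2(b)=12; units ≡ 7, 7 (mod 8); ε·ε+αω+βω = 1·1+15·0+12·0 ≡ 1  ⇒  (a,b)_2 = -1.
v=7: a=7^-2·(≡4), b=7^-2·(≡4) mod 7; (4|7)=+1, (4|7)=+1; (−1)^{-2·-2·3}·(+1)^-2·(+1)^-2 = +1.
v=19: a=19^1·(≡2), b=19^1·(≡1) mod 19; (2|19)=-1, (1|19)=+1; (−1)^{1·1·9}·(-1)^1·(+1)^1 = +1.
v=31: a=31^3·(≡27), b=31^2·(≡19) mod 31; (27|31)=-1, (19|31)=+1; (−1)^{3·2·15}·(-1)^2·(+1)^3 = +1.
v=23: a=23^2·(≡5), b=23^1·(≡14) mod 23; (5|23)=-1, (14|23)=-1; (−1)^{2·1·11}·(-1)^1·(-1)^2 = -1.
v=3: a=3^12·(≡2), b=3^10·(≡2) mod 3; (2|3)=-1, (2|3)=-1; (−1)^{12·10·1}·(-1)^10·(-1)^12 = +1.
v=13: a=13^0·(≡3), b=13^-1·(≡6) mod 13; (3|13)=+1, (6|13)=-1; (−1)^{0·-1·6}·(+1)^-1·(-1)^0 = +1.
v=∞: -5890 < 0 and -96577 < 0  ⇒  (a,b)_∞ = -1.
|Ram(-5890, -96577)| = 4, even; anisotropic at {2, 5, 23, ∞}.

[2, 5, 23, inf]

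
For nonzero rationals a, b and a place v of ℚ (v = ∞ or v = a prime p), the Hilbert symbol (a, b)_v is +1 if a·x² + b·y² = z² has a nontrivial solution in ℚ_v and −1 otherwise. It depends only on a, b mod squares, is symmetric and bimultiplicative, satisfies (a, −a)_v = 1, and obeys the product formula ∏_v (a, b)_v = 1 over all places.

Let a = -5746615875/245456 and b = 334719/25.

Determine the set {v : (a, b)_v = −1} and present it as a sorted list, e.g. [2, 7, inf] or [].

(a, b) ≡ (-20735, 759) mod (ℚ^×)²; places V = {2, 3, 5, 7, 11, 13, 23, 29, ∞}.
(a,b)_5: α=3, u≡3; β=-2, v≡4 (mod 5); (3|5)=-1, (4|5)=+1; sign (−1)^0·-1^-2·+1^3 = +1.
(a,b)_11: α=1, u≡10; β=1, v≡1 (mod 11); (10|11)=-1, (1|11)=+1; sign (−1)^1·-1^1·+1^1 = +1.
(a,b)_2: α=-4, β=0; u≡1, v≡7 (mod 8); ε(u)ε(v)=0·1, αω(v)=-4·0, βω(u)=0·0; sum ≡ 0  ⇒  +1.
(a,b)_29: α=-1, u≡8; β=0, v≡7 (mod 29); (8|29)=-1, (7|29)=+1; sign (−1)^0·-1^0·+1^-1 = +1.
(a,b)_3: α=8, u≡1; β=3, v≡1 (mod 3); (1|3)=+1, (1|3)=+1; sign (−1)^0·+1^3·+1^8 = +1.
(a,b)_∞: sgn(-20735)=−, sgn(759)=+, so +1.
(a,b)_23: α=-2, u≡5; β=1, v≡20 (mod 23); (5|23)=-1, (20|23)=-1; sign (−1)^0·-1^1·-1^-2 = -1.
(a,b)_7: α=2, u≡6; β=2, v≡5 (mod 7); (6|7)=-1, (5|7)=-1; sign (−1)^0·-1^2·-1^2 = +1.
(a,b)_13: α=1, u≡12; β=0, v≡5 (mod 13); (12|13)=+1, (5|13)=-1; sign (−1)^0·+1^0·-1^1 = -1.
|Ram(-20735, 759)| = 2, even; anisotropic at {13, 23}.

[13, 23]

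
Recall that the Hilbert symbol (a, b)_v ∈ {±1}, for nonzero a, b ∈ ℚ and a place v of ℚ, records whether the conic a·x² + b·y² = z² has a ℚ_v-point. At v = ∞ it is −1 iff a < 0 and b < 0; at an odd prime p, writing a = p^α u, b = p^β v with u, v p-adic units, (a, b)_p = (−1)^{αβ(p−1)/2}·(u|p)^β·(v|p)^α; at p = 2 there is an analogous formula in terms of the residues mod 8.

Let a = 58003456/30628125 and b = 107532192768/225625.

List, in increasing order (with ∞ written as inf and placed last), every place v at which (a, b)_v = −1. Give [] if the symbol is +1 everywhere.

[3, 5, 7, 13]

(a, b) ≡ (5, 3003) mod (ℚ^×)²; places V = {2, 3, 5, 7, 11, 13, 17, 19, ∞}.
(a,b)_7: α=2, u≡3; β=1, v≡2 (mod 7); (3|7)=-1, (2|7)=+1; sign (−1)^0·-1^1·+1^2 = -1.
(a,b)_∞: sgn(5)=+, sgn(3003)=+, so +1.
(a,b)_2: α=12, β=10; u≡5, v≡3 (mod 8); ε(u)ε(v)=0·1, αω(v)=12·1, βω(u)=10·1; sum ≡ 0  ⇒  +1.
(a,b)_5: α=-5, u≡1; β=-4, v≡3 (mod 5); (1|5)=+1, (3|5)=-1; sign (−1)^0·+1^-4·-1^-5 = -1.
(a,b)_19: α=0, u≡6; β=-2, v≡9 (mod 19); (6|19)=+1, (9|19)=+1; sign (−1)^0·+1^-2·+1^0 = +1.
(a,b)_11: α=-2, u≡4; β=3, v≡4 (mod 11); (4|11)=+1, (4|11)=+1; sign (−1)^0·+1^3·+1^-2 = +1.
(a,b)_13: α=0, u≡7; β=1, v≡3 (mod 13); (7|13)=-1, (3|13)=+1; sign (−1)^0·-1^1·+1^0 = -1.
(a,b)_3: α=-4, u≡2; β=1, v≡2 (mod 3); (2|3)=-1, (2|3)=-1; sign (−1)^0·-1^1·-1^-4 = -1.
(a,b)_17: α=2, u≡10; β=2, v≡3 (mod 17); (10|17)=-1, (3|17)=-1; sign (−1)^0·-1^2·-1^2 = +1.
(5, 3003 / ℚ) ramifies at {3, 5, 7, 13}: a division algebra.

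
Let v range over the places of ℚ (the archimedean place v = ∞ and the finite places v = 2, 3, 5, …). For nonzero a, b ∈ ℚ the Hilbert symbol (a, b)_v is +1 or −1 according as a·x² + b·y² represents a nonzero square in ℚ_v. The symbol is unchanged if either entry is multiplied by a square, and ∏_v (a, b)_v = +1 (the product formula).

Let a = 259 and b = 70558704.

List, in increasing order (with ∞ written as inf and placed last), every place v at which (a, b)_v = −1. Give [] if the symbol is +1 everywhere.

[2, 7, 19, 41]

(a, b) ≡ (259, 489991) mod (ℚ^×)²; places V = {2, 3, 7, 17, 19, 37, 41, ∞}.
(a,b)_2: α=0, β=4; u≡3, v≡7 (mod 8); ε(u)ε(v)=1·1, αω(v)=0·0, βω(u)=4·1; sum ≡ 1  ⇒  -1.
(a,b)_17: α=0, u≡4; β=1, v≡13 (mod 17); (4|17)=+1, (13|17)=+1; sign (−1)^0·+1^1·+1^0 = +1.
(a,b)_3: α=0, u≡1; β=2, v≡1 (mod 3); (1|3)=+1, (1|3)=+1; sign (−1)^0·+1^2·+1^0 = +1.
(a,b)_∞: sgn(259)=+, sgn(489991)=+, so +1.
(a,b)_41: α=0, u≡13; β=1, v≡10 (mod 41); (13|41)=-1, (10|41)=+1; sign (−1)^0·-1^1·+1^0 = -1.
(a,b)_19: α=0, u≡12; β=1, v≡9 (mod 19); (12|19)=-1, (9|19)=+1; sign (−1)^0·-1^1·+1^0 = -1.
(a,b)_37: α=1, u≡7; β=1, v≡12 (mod 37); (7|37)=+1, (12|37)=+1; sign (−1)^0·+1^1·+1^1 = +1.
(a,b)_7: α=1, u≡2; β=0, v≡6 (mod 7); (2|7)=+1, (6|7)=-1; sign (−1)^0·+1^0·-1^1 = -1.
|Ram(259, 489991)| = 4, even; anisotropic at {2, 7, 19, 41}.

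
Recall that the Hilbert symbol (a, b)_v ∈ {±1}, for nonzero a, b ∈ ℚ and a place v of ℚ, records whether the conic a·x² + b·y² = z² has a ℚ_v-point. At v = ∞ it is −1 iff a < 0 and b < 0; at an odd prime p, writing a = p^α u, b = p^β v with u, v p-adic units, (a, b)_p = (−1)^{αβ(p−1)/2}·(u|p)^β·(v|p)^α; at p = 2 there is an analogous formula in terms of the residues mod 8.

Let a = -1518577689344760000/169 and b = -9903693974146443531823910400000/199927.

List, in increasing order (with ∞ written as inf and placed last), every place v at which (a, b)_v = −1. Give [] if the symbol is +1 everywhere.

(a, b) ≡ (-2491, -43645) mod (ℚ^×)²; places V = {2, 3, 5, 7, 11, 13, 29, 43, 47, 53, ∞}.
(a,b)_47: α=1, u≡10; β=2, v≡32 (mod 47); (10|47)=-1, (32|47)=+1; sign (−1)^0·-1^2·+1^1 = +1.
(a,b)_∞: sgn(-2491)=−, sgn(-43645)=−, so -1.
(a,b)_7: α=0, u≡2; β=-1, v≡1 (mod 7); (2|7)=+1, (1|7)=+1; sign (−1)^0·+1^-1·+1^0 = +1.
(a,b)_13: α=-2, u≡5; β=-4, v≡12 (mod 13); (5|13)=-1, (12|13)=+1; sign (−1)^0·-1^-4·+1^-2 = +1.
(a,b)_53: α=1, u≡28; β=2, v≡5 (mod 53); (28|53)=+1, (5|53)=-1; sign (−1)^0·+1^2·-1^1 = -1.
(a,b)_11: α=2, u≡10; β=2, v≡9 (mod 11); (10|11)=-1, (9|11)=+1; sign (−1)^0·-1^2·+1^2 = +1.
(a,b)_43: α=2, u≡32; β=3, v≡1 (mod 43); (32|43)=-1, (1|43)=+1; sign (−1)^0·-1^3·+1^2 = -1.
(a,b)_2: α=6, β=12; u≡5, v≡3 (mod 8); ε(u)ε(v)=0·1, αω(v)=6·1, βω(u)=12·1; sum ≡ 0  ⇒  +1.
(a,b)_3: α=4, u≡2; β=12, v≡2 (mod 3); (2|3)=-1, (2|3)=-1; sign (−1)^0·-1^12·-1^4 = +1.
(a,b)_29: α=2, u≡26; β=3, v≡27 (mod 29); (26|29)=-1, (27|29)=-1; sign (−1)^0·-1^3·-1^2 = -1.
(a,b)_5: α=4, u≡1; β=5, v≡1 (mod 5); (1|5)=+1, (1|5)=+1; sign (−1)^0·+1^5·+1^4 = +1.
|Ram(-2491, -43645)| = 4, even; anisotropic at {29, 43, 53, ∞}.

[29, 43, 53, inf]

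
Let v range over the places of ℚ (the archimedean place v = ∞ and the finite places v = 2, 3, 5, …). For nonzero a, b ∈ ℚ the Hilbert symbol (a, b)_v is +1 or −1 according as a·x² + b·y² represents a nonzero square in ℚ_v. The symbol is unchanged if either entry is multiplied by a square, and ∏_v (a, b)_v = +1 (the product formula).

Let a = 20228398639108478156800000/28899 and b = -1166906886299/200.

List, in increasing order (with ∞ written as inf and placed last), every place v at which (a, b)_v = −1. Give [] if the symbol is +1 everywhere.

[5, 11]

(a, b) ≡ (48070, -22) mod (ℚ^×)²; places V = {2, 3, 5, 7, 11, 13, 17, 19, 23, ∞}.
(a,b)_∞: sgn(48070)=+, sgn(-22)=−, so +1.
(a,b)_5: α=5, u≡4; β=-2, v≡2 (mod 5); (4|5)=+1, (2|5)=-1; sign (−1)^0·+1^-2·-1^5 = -1.
(a,b)_11: α=3, u≡4; β=1, v≡3 (mod 11); (4|11)=+1, (3|11)=+1; sign (−1)^1·+1^1·+1^3 = -1.
(a,b)_7: α=8, u≡2; β=4, v≡5 (mod 7); (2|7)=+1, (5|7)=-1; sign (−1)^0·+1^4·-1^8 = +1.
(a,b)_3: α=-2, u≡1; β=0, v≡2 (mod 3); (1|3)=+1, (2|3)=-1; sign (−1)^0·+1^0·-1^-2 = +1.
(a,b)_19: α=-1, u≡15; β=0, v≡1 (mod 19); (15|19)=-1, (1|19)=+1; sign (−1)^0·-1^0·+1^-1 = +1.
(a,b)_17: α=0, u≡11; β=4, v≡5 (mod 17); (11|17)=-1, (5|17)=-1; sign (−1)^0·-1^4·-1^0 = +1.
(a,b)_13: α=-2, u≡3; β=0, v≡3 (mod 13); (3|13)=+1, (3|13)=+1; sign (−1)^0·+1^0·+1^-2 = +1.
(a,b)_23: α=5, u≡22; β=2, v≡8 (mod 23); (22|23)=-1, (8|23)=+1; sign (−1)^0·-1^2·+1^5 = +1.
(a,b)_2: α=17, β=-3; u≡3, v≡5 (mod 8); ε(u)ε(v)=1·0, αω(v)=17·1, βω(u)=-3·1; sum ≡ 0  ⇒  +1.
|Ram(48070, -22)| = 2, even; anisotropic at {5, 11}.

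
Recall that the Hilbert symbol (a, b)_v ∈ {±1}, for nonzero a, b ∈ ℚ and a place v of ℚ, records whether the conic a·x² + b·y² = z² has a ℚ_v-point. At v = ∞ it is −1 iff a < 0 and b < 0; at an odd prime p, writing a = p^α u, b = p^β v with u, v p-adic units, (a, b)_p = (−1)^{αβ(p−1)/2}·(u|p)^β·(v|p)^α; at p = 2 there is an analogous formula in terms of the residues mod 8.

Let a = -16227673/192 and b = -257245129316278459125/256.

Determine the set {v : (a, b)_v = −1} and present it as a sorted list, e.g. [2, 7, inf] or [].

Mod squares: a ≡ -8211, b ≡ -2860165. Check v ∈ {∞, 2, 3, 5, 7, 11, 17, 19, 23}.
v=7: a=7^3·(≡3), b=7^5·(≡2) mod 7; (3|7)=-1, (2|7)=+1; (−1)^{3·5·3}·(-1)^5·(+1)^3 = +1.
v=11: a=11^2·(≡2), b=11^3·(≡9) mod 11; (2|11)=-1, (9|11)=+1; (−1)^{2·3·5}·(-1)^3·(+1)^2 = -1.
v=23: a=23^1·(≡14), b=23^3·(≡1) mod 23; (14|23)=-1, (1|23)=+1; (−1)^{1·3·11}·(-1)^3·(+1)^1 = +1.
v=19: a=19^0·(≡9), b=19^1·(≡13) mod 19; (9|19)=+1, (13|19)=-1; (−1)^{0·1·9}·(+1)^1·(-1)^0 = +1.
v=∞: -8211 < 0 and -2860165 < 0  ⇒  (a,b)_∞ = -1.
v=3: a=3^-1·(≡2), b=3^4·(≡2) mod 3; (2|3)=-1, (2|3)=-1; (−1)^{-1·4·1}·(-1)^4·(-1)^-1 = -1.
v=2: v_2(a)=-6, v_2(b)=-8; units ≡ 5, 3 (mod 8); ε·ε+αω+βω = 0·1+-6·1+-8·1 ≡ 0  ⇒  (a,b)_2 = +1.
v=17: a=17^1·(≡3), b=17^3·(≡9) mod 17; (3|17)=-1, (9|17)=+1; (−1)^{1·3·8}·(-1)^3·(+1)^1 = -1.
v=5: a=5^0·(≡1), b=5^3·(≡2) mod 5; (1|5)=+1, (2|5)=-1; (−1)^{0·3·2}·(+1)^3·(-1)^0 = +1.
(-8211, -2860165 / ℚ) ramifies at {3, 11, 17, ∞}: a division algebra.

[3, 11, 17, inf]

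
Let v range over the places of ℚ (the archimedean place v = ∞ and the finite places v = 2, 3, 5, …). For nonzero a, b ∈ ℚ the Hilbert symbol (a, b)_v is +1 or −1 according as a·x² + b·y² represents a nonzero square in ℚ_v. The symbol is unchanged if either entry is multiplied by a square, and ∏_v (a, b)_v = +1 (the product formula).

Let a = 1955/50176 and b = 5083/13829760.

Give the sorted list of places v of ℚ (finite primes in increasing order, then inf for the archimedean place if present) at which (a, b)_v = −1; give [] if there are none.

Mod squares: a ≡ 1955, b ≡ 50830. Check v ∈ {∞, 2, 3, 5, 7, 13, 17, 23}.
v=17: a=17^1·(≡9), b=17^1·(≡2) mod 17; (9|17)=+1, (2|17)=+1; (−1)^{1·1·8}·(+1)^1·(+1)^1 = +1.
v=3: a=3^0·(≡2), b=3^-2·(≡1) mod 3; (2|3)=-1, (1|3)=+1; (−1)^{0·-2·1}·(-1)^-2·(+1)^0 = +1.
v=23: a=23^1·(≡3), b=23^1·(≡16) mod 23; (3|23)=+1, (16|23)=+1; (−1)^{1·1·11}·(+1)^1·(+1)^1 = -1.
v=7: a=7^-2·(≡1), b=7^-4·(≡6) mod 7; (1|7)=+1, (6|7)=-1; (−1)^{-2·-4·3}·(+1)^-4·(-1)^-2 = +1.
v=∞: 1955 > 0 and 50830 > 0  ⇒  (a,b)_∞ = +1.
v=5: a=5^1·(≡1), b=5^-1·(≡4) mod 5; (1|5)=+1, (4|5)=+1; (−1)^{1·-1·2}·(+1)^-1·(+1)^1 = +1.
v=2: v_2(a)=-10, v_2(b)=-7; units ≡ 3, 7 (mod 8); ε·ε+αω+βω = 1·1+-10·0+-7·1 ≡ 0  ⇒  (a,b)_2 = +1.
v=13: a=13^0·(≡2), b=13^1·(≡3) mod 13; (2|13)=-1, (3|13)=+1; (−1)^{0·1·6}·(-1)^1·(+1)^0 = -1.
Ram(1955, 50830) = {13, 23}; no ℚ_13-point on the conic.

[13, 23]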